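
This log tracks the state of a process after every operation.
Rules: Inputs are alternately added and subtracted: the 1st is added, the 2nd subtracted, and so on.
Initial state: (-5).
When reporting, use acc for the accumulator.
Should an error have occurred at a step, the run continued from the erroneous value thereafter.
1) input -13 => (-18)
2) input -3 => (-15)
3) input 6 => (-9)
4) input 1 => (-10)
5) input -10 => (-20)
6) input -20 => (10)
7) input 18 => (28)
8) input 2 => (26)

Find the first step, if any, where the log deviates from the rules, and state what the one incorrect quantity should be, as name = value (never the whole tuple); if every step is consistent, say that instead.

step 1: acc = -5 + -13 = -18 -> exactly as logged
step 2: acc = -18 - -3 = -15 -> confirmed correct
step 3: acc = -15 + 6 = -9 -> verified
step 4: acc = -9 - 1 = -10 -> in agreement
step 5: acc = -10 + -10 = -20 -> consistent with the log
step 6: acc = -20 - -20 = 0 -> not what was recorded
First deviation found at step 6; the corrected entry is acc = 0.

step 6, acc = 0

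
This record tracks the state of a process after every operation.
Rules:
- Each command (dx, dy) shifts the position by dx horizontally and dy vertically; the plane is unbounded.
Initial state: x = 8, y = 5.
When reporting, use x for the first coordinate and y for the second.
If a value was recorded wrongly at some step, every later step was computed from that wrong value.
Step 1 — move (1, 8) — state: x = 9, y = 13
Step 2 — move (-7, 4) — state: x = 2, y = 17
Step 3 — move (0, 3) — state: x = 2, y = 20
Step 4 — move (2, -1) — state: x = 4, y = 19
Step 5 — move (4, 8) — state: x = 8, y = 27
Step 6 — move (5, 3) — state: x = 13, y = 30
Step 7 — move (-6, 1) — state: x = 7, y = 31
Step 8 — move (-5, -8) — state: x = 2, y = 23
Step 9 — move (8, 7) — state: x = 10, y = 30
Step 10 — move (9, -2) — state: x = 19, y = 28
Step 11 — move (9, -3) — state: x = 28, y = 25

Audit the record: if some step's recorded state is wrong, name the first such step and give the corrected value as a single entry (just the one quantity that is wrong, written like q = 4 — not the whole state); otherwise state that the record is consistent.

no error

Step 1: x = 8 + (1) = 9, y = 5 + (8) = 13 — consistent with the record.
Step 2: x = 9 + (-7) = 2, y = 13 + (4) = 17 — consistent with the record.
Step 3: x = 2 + (0) = 2, y = 17 + (3) = 20 — verified.
Step 4: x = 2 + (2) = 4, y = 20 + (-1) = 19 — exactly as logged.
Step 5: x = 4 + (4) = 8, y = 19 + (8) = 27 — verified.
Step 6: x = 8 + (5) = 13, y = 27 + (3) = 30 — in agreement.
Step 7: x = 13 + (-6) = 7, y = 30 + (1) = 31 — in agreement.
Step 8: x = 7 + (-5) = 2, y = 31 + (-8) = 23 — no discrepancy.
Step 9: x = 2 + (8) = 10, y = 23 + (7) = 30 — no discrepancy.
Step 10: x = 10 + (9) = 19, y = 30 + (-2) = 28 — same as recorded.
Step 11: x = 19 + (9) = 28, y = 28 + (-3) = 25 — consistent with the record.
No step deviates from the rules.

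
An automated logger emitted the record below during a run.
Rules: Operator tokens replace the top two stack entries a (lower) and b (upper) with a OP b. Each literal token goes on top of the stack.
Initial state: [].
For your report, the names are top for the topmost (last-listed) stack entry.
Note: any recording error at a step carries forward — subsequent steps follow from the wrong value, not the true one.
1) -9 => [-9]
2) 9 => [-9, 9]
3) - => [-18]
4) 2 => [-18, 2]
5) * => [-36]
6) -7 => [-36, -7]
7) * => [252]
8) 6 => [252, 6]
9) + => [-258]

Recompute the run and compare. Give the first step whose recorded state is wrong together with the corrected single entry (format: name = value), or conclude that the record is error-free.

step 1: push -9: top = -9 -> matches
step 2: push 9: top = 9 -> verified
step 3: -9 - 9 = -18 -> consistent with the record
step 4: push 2: top = 2 -> matches
step 5: -18 * 2 = -36 -> no discrepancy
step 6: push -7: top = -7 -> same as recorded
step 7: -36 * -7 = 252 -> confirmed correct
step 8: push 6: top = 6 -> verified
step 9: 252 + 6 = 258 -> a discrepancy with the record
That makes step 9 the first incorrect line — top = 258 is what it should show.

step 9, top = 258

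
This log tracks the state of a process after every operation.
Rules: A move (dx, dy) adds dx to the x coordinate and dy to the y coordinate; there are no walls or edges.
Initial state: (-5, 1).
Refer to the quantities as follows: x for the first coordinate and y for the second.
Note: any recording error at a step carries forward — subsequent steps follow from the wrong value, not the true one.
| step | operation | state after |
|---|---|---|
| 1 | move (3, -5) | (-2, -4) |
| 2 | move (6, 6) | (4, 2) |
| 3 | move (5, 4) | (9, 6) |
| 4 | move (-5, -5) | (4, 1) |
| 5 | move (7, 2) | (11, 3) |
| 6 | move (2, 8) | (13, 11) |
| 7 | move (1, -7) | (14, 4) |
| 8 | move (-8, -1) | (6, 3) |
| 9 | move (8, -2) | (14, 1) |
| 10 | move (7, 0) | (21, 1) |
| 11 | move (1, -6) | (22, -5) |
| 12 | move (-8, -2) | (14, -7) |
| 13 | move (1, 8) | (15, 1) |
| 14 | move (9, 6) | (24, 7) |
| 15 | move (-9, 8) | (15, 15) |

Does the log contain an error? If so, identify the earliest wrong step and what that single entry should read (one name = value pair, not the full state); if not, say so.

Step 1: x = -5 + (3) = -2, y = 1 + (-5) = -4 — confirmed correct.
Step 2: x = -2 + (6) = 4, y = -4 + (6) = 2 — same as recorded.
Step 3: x = 4 + (5) = 9, y = 2 + (4) = 6 — exactly as logged.
Step 4: x = 9 + (-5) = 4, y = 6 + (-5) = 1 — consistent with the log.
Step 5: x = 4 + (7) = 11, y = 1 + (2) = 3 — exactly as logged.
Step 6: x = 11 + (2) = 13, y = 3 + (8) = 11 — same as recorded.
Step 7: x = 13 + (1) = 14, y = 11 + (-7) = 4 — in agreement.
Step 8: x = 14 + (-8) = 6, y = 4 + (-1) = 3 — confirmed correct.
Step 9: x = 6 + (8) = 14, y = 3 + (-2) = 1 — same as recorded.
Step 10: x = 14 + (7) = 21, y = 1 + (0) = 1 — confirmed correct.
Step 11: x = 21 + (1) = 22, y = 1 + (-6) = -5 — matches.
Step 12: x = 22 + (-8) = 14, y = -5 + (-2) = -7 — matches.
Step 13: x = 14 + (1) = 15, y = -7 + (8) = 1 — confirmed correct.
Step 14: x = 15 + (9) = 24, y = 1 + (6) = 7 — consistent with the log.
Step 15: x = 24 + (-9) = 15, y = 7 + (8) = 15 — consistent with the log.
Nothing is out of place; the run is error-free.

no error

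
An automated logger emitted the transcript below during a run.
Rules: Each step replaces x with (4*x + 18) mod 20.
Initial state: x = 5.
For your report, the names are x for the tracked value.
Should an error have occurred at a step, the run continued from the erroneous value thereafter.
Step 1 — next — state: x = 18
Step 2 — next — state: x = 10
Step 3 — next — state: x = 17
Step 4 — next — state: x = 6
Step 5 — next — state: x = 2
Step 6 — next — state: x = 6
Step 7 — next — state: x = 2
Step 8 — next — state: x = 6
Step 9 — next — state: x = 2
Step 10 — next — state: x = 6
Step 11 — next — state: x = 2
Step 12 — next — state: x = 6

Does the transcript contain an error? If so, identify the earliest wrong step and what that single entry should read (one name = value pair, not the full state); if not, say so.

Recomputing the run from the initial state:
step 1: x = 18
step 2: x = 10
step 3: x = 18
step 4: x = 10
step 5: x = 18
step 6: x = 10
step 7: x = 18
step 8: x = 10
step 9: x = 18
step 10: x = 10
step 11: x = 18
step 12: x = 10
The first disagreement with the transcript is at step 3, where the value should be x = 18.

step 3, x = 18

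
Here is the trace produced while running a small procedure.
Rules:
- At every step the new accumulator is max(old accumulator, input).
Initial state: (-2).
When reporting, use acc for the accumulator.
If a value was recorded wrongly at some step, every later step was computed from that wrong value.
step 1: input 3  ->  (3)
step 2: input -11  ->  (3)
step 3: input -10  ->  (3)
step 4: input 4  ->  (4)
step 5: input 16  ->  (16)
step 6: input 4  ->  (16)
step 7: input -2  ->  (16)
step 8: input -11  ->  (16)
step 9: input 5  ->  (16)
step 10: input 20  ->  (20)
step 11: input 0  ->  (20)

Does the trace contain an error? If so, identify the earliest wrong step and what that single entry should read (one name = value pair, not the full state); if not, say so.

Recomputing the run from the initial state:
step 1: acc = 3
step 2: acc = 3
step 3: acc = 3
step 4: acc = 4
step 5: acc = 16
step 6: acc = 16
step 7: acc = 16
step 8: acc = 16
step 9: acc = 16
step 10: acc = 20
step 11: acc = 20
This matches the trace at every step.

no error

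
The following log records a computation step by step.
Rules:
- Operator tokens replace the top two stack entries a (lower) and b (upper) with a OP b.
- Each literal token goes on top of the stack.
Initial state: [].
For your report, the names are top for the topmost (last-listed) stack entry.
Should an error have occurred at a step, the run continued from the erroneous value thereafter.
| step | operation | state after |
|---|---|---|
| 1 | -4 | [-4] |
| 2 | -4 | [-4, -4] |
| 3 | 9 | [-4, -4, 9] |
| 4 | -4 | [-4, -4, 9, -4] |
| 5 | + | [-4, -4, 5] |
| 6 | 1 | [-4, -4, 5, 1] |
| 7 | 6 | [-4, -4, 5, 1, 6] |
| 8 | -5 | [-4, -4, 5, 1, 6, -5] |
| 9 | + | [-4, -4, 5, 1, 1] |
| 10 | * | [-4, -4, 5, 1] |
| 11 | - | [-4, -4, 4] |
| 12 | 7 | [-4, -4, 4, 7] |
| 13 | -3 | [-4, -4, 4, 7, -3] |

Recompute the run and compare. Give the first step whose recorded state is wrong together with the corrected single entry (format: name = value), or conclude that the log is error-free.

step 1: push -4: top = -4 -> agrees with the log
step 2: push -4: top = -4 -> same as recorded
step 3: push 9: top = 9 -> consistent with the log
step 4: push -4: top = -4 -> same as recorded
step 5: 9 + -4 = 5 -> in agreement
step 6: push 1: top = 1 -> no discrepancy
step 7: push 6: top = 6 -> exactly as logged
step 8: push -5: top = -5 -> in agreement
step 9: 6 + -5 = 1 -> verified
step 10: 1 * 1 = 1 -> matches
step 11: 5 - 1 = 4 -> checks out
step 12: push 7: top = 7 -> exactly as logged
step 13: push -3: top = -3 -> no discrepancy
Nothing is out of place; the run is error-free.

no error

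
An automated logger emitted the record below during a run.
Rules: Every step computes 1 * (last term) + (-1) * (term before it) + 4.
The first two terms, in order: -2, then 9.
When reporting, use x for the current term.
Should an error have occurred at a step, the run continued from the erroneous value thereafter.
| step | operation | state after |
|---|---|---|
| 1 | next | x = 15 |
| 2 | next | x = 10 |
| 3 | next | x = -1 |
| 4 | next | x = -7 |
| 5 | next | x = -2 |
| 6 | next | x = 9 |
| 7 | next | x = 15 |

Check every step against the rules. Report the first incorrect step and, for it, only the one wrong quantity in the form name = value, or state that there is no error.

no error

Step 1: x = 1*(9) + (-1)*(-2) + (4) = 15 — consistent with the record.
Step 2: x = 1*(15) + (-1)*(9) + (4) = 10 — in agreement.
Step 3: x = 1*(10) + (-1)*(15) + (4) = -1 — same as recorded.
Step 4: x = 1*(-1) + (-1)*(10) + (4) = -7 — agrees with the record.
Step 5: x = 1*(-7) + (-1)*(-1) + (4) = -2 — same as recorded.
Step 6: x = 1*(-2) + (-1)*(-7) + (4) = 9 — same as recorded.
Step 7: x = 1*(9) + (-1)*(-2) + (4) = 15 — checks out.
Every step is consistent.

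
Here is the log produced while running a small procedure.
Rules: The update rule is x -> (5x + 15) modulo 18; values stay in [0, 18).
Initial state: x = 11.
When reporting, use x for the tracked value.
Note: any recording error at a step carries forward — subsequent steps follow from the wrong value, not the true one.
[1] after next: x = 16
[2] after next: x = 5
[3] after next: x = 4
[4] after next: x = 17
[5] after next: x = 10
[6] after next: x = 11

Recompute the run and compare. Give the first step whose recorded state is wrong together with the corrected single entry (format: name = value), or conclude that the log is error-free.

no error

step 1: x = (5*11 + 15) mod 18 = 16 -> consistent with the log
step 2: x = (5*16 + 15) mod 18 = 5 -> in agreement
step 3: x = (5*5 + 15) mod 18 = 4 -> verified
step 4: x = (5*4 + 15) mod 18 = 17 -> no discrepancy
step 5: x = (5*17 + 15) mod 18 = 10 -> confirmed correct
step 6: x = (5*10 + 15) mod 18 = 11 -> confirmed correct
No step deviates from the rules.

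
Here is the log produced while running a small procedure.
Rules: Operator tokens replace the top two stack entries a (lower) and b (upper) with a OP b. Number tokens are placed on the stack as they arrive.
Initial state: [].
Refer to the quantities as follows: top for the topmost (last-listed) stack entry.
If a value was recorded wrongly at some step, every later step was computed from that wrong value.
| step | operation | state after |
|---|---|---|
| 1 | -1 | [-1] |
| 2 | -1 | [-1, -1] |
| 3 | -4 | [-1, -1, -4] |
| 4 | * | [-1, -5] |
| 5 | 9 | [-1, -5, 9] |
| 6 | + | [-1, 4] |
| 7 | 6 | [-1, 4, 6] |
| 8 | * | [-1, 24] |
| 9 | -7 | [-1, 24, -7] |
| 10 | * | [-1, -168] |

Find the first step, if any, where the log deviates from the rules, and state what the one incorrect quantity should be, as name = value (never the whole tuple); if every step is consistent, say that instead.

step 4, top = 4

Step 1: push -1: top = -1 — confirmed correct.
Step 2: push -1: top = -1 — same as recorded.
Step 3: push -4: top = -4 — no discrepancy.
Step 4: -1 * -4 = 4 — the log has a different value.
First deviation found at step 4; the corrected entry is top = 4.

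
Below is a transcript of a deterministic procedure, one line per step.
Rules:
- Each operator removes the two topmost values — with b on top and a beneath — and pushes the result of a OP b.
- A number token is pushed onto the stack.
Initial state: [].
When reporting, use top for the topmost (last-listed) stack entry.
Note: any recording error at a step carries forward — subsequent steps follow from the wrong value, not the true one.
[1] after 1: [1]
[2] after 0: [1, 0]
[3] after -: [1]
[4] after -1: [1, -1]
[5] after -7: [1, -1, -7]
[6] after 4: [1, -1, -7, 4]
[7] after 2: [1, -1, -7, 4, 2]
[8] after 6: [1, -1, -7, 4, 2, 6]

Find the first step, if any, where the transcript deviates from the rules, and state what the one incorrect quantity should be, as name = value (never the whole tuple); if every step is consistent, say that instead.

no error

1. push 1: top = 1 (same as recorded)
2. push 0: top = 0 (no discrepancy)
3. 1 - 0 = 1 (agrees with the transcript)
4. push -1: top = -1 (consistent with the transcript)
5. push -7: top = -7 (in agreement)
6. push 4: top = 4 (in agreement)
7. push 2: top = 2 (in agreement)
8. push 6: top = 6 (no discrepancy)
Each recorded entry agrees with the recomputation.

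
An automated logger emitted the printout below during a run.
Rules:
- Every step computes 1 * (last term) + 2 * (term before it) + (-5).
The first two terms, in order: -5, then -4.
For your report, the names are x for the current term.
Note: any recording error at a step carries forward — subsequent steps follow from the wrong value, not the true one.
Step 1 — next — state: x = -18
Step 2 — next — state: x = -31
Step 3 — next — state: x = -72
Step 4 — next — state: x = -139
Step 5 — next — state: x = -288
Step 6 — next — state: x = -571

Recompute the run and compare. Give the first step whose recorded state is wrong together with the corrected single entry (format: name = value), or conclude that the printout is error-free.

step 1, x = -19

step 1: x = 1*(-4) + (2)*(-5) + (-5) = -19 -> the printout disagrees here
So the first discrepancy is step 1, where the right value is x = -19.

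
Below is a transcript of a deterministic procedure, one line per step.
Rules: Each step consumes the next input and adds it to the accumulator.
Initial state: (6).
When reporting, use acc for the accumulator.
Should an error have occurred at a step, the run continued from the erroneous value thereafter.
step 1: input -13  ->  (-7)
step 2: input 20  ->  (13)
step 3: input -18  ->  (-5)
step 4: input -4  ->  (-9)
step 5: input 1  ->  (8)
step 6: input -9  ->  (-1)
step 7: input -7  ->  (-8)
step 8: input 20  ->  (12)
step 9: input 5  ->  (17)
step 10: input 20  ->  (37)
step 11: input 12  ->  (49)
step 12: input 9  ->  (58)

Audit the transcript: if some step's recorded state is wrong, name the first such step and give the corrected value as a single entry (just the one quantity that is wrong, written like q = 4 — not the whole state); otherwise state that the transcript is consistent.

Recomputing the run from the initial state:
step 1: acc = -7
step 2: acc = 13
step 3: acc = -5
step 4: acc = -9
step 5: acc = -8
step 6: acc = -17
step 7: acc = -24
step 8: acc = -4
step 9: acc = 1
step 10: acc = 21
step 11: acc = 33
step 12: acc = 42
The first disagreement with the transcript is at step 5, where the value should be acc = -8.

step 5, acc = -8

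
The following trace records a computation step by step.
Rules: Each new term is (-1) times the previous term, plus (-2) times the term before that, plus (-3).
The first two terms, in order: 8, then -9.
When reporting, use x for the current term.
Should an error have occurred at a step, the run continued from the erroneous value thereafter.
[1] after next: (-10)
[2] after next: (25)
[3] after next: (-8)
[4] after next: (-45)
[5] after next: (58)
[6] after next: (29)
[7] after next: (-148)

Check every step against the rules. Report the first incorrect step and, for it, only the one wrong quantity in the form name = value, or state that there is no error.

step 1: x = -1*(-9) + (-2)*(8) + (-3) = -10 -> in agreement
step 2: x = -1*(-10) + (-2)*(-9) + (-3) = 25 -> no discrepancy
step 3: x = -1*(25) + (-2)*(-10) + (-3) = -8 -> same as recorded
step 4: x = -1*(-8) + (-2)*(25) + (-3) = -45 -> checks out
step 5: x = -1*(-45) + (-2)*(-8) + (-3) = 58 -> confirmed correct
step 6: x = -1*(58) + (-2)*(-45) + (-3) = 29 -> agrees with the trace
step 7: x = -1*(29) + (-2)*(58) + (-3) = -148 -> same as recorded
Each recorded entry agrees with the recomputation.

no error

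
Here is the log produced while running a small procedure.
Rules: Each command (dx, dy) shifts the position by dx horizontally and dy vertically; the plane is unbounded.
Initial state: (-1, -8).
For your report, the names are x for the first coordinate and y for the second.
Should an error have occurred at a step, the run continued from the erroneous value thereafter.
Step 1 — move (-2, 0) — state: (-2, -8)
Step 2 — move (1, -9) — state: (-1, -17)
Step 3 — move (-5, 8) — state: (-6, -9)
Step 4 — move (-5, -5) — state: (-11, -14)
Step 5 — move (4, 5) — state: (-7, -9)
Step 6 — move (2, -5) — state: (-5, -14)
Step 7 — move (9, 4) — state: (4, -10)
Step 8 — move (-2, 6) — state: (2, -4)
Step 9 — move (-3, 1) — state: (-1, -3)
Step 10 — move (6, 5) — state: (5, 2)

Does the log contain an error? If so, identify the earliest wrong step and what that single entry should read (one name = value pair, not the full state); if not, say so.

step 1, x = -3

1. x = -1 + (-2) = -3, y = -8 + (0) = -8 (the entry is off here)
That makes step 1 the first incorrect line — x = -3 is what it should show.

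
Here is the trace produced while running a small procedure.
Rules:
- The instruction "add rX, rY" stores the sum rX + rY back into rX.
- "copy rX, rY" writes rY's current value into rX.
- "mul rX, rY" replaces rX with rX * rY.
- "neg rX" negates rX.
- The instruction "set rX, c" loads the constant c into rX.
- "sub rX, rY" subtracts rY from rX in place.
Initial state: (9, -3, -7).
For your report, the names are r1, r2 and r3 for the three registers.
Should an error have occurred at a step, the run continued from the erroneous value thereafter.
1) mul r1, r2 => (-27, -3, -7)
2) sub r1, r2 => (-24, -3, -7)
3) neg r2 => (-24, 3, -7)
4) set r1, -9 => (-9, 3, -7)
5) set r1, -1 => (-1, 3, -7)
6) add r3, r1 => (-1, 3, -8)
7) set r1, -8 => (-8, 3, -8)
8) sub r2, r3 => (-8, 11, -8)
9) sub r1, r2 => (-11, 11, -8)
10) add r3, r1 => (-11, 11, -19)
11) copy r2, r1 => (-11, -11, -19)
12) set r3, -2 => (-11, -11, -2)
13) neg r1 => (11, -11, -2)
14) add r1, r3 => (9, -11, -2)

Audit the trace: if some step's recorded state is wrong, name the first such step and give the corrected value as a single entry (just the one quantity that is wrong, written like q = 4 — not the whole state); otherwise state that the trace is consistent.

Recomputing the run from the initial state:
step 1: r1 = -27, r2 = -3, r3 = -7
step 2: r1 = -24, r2 = -3, r3 = -7
step 3: r1 = -24, r2 = 3, r3 = -7
step 4: r1 = -9, r2 = 3, r3 = -7
step 5: r1 = -1, r2 = 3, r3 = -7
step 6: r1 = -1, r2 = 3, r3 = -8
step 7: r1 = -8, r2 = 3, r3 = -8
step 8: r1 = -8, r2 = 11, r3 = -8
step 9: r1 = -19, r2 = 11, r3 = -8
step 10: r1 = -19, r2 = 11, r3 = -27
step 11: r1 = -19, r2 = -19, r3 = -27
step 12: r1 = -19, r2 = -19, r3 = -2
step 13: r1 = 19, r2 = -19, r3 = -2
step 14: r1 = 17, r2 = -19, r3 = -2
The first disagreement with the trace is at step 9, where the value should be r1 = -19.

step 9, r1 = -19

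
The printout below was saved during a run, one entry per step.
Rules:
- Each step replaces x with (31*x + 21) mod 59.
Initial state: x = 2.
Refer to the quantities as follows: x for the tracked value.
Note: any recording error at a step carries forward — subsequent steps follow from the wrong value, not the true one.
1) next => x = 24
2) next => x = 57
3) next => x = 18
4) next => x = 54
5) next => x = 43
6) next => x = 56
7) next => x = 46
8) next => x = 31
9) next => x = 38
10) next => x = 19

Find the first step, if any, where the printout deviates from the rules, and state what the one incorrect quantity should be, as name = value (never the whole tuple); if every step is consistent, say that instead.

step 4, x = 48

step 1: x = (31*2 + 21) mod 59 = 24 -> exactly as logged
step 2: x = (31*24 + 21) mod 59 = 57 -> checks out
step 3: x = (31*57 + 21) mod 59 = 18 -> in agreement
step 4: x = (31*18 + 21) mod 59 = 48 -> not what was recorded
Step 4 is the first one off; corrected, x = 48.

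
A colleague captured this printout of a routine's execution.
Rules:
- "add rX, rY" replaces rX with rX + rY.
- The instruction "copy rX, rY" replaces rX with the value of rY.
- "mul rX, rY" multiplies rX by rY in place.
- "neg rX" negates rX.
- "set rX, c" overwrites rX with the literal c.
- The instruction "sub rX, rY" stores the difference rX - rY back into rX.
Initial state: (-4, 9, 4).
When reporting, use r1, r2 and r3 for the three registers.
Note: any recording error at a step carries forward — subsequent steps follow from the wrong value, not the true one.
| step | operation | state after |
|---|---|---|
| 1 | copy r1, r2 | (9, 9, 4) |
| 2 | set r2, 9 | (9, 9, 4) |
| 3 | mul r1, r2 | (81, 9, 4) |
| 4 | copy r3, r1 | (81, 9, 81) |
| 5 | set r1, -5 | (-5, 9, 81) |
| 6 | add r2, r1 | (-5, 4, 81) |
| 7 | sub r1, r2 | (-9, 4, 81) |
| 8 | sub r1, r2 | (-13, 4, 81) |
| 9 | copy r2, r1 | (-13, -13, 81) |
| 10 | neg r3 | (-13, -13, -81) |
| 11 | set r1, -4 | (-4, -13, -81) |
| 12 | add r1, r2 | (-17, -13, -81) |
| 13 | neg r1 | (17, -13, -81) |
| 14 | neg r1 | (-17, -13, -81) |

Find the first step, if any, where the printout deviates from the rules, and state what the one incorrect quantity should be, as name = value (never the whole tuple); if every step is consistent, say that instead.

no error

Recomputing the run from the initial state:
step 1: r1 = 9, r2 = 9, r3 = 4
step 2: r1 = 9, r2 = 9, r3 = 4
step 3: r1 = 81, r2 = 9, r3 = 4
step 4: r1 = 81, r2 = 9, r3 = 81
step 5: r1 = -5, r2 = 9, r3 = 81
step 6: r1 = -5, r2 = 4, r3 = 81
step 7: r1 = -9, r2 = 4, r3 = 81
step 8: r1 = -13, r2 = 4, r3 = 81
step 9: r1 = -13, r2 = -13, r3 = 81
step 10: r1 = -13, r2 = -13, r3 = -81
step 11: r1 = -4, r2 = -13, r3 = -81
step 12: r1 = -17, r2 = -13, r3 = -81
step 13: r1 = 17, r2 = -13, r3 = -81
step 14: r1 = -17, r2 = -13, r3 = -81
This matches the printout at every step.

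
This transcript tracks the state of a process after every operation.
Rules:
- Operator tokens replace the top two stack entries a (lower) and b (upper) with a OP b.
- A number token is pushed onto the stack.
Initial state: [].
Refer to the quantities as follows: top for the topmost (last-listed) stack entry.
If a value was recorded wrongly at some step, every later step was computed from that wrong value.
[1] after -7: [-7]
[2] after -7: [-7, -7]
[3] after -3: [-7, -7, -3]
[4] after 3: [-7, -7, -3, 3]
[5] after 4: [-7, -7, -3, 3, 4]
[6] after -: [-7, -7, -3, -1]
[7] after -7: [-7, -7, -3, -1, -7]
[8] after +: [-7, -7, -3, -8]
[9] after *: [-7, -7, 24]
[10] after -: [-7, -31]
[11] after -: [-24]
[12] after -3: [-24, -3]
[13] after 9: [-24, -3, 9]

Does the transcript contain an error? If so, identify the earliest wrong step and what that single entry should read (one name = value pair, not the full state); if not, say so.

step 11, top = 24

Recomputing the run from the initial state:
step 1: [-7]
step 2: [-7, -7]
step 3: [-7, -7, -3]
step 4: [-7, -7, -3, 3]
step 5: [-7, -7, -3, 3, 4]
step 6: [-7, -7, -3, -1]
step 7: [-7, -7, -3, -1, -7]
step 8: [-7, -7, -3, -8]
step 9: [-7, -7, 24]
step 10: [-7, -31]
step 11: [24]
step 12: [24, -3]
step 13: [24, -3, 9]
The first disagreement with the transcript is at step 11, where the value should be top = 24.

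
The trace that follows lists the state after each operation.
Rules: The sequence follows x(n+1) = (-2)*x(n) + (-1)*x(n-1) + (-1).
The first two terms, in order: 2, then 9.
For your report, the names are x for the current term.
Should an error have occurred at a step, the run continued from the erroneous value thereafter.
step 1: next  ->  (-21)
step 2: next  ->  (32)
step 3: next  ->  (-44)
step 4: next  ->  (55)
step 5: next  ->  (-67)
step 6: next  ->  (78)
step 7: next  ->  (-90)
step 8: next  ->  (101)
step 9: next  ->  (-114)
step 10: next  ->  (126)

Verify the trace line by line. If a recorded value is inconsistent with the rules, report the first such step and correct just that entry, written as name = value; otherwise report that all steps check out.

step 1: x = -2*(9) + (-1)*(2) + (-1) = -21 -> matches
step 2: x = -2*(-21) + (-1)*(9) + (-1) = 32 -> consistent with the trace
step 3: x = -2*(32) + (-1)*(-21) + (-1) = -44 -> same as recorded
step 4: x = -2*(-44) + (-1)*(32) + (-1) = 55 -> confirmed correct
step 5: x = -2*(55) + (-1)*(-44) + (-1) = -67 -> exactly as logged
step 6: x = -2*(-67) + (-1)*(55) + (-1) = 78 -> exactly as logged
step 7: x = -2*(78) + (-1)*(-67) + (-1) = -90 -> verified
step 8: x = -2*(-90) + (-1)*(78) + (-1) = 101 -> verified
step 9: x = -2*(101) + (-1)*(-90) + (-1) = -113 -> the trace has a different value
That makes step 9 the first incorrect line — x = -113 is what it should show.

step 9, x = -113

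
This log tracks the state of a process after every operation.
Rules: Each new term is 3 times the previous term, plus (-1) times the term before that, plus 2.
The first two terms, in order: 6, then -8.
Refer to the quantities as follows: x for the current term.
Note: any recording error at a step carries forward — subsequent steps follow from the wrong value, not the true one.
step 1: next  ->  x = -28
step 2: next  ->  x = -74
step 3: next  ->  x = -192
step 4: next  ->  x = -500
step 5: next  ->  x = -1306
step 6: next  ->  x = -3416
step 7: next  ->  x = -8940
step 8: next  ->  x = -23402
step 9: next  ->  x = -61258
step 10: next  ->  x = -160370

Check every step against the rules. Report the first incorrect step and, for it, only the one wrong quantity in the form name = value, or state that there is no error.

step 1: x = 3*(-8) + (-1)*(6) + (2) = -28 -> matches
step 2: x = 3*(-28) + (-1)*(-8) + (2) = -74 -> in agreement
step 3: x = 3*(-74) + (-1)*(-28) + (2) = -192 -> verified
step 4: x = 3*(-192) + (-1)*(-74) + (2) = -500 -> no discrepancy
step 5: x = 3*(-500) + (-1)*(-192) + (2) = -1306 -> checks out
step 6: x = 3*(-1306) + (-1)*(-500) + (2) = -3416 -> agrees with the log
step 7: x = 3*(-3416) + (-1)*(-1306) + (2) = -8940 -> consistent with the log
step 8: x = 3*(-8940) + (-1)*(-3416) + (2) = -23402 -> no discrepancy
step 9: x = 3*(-23402) + (-1)*(-8940) + (2) = -61264 -> the entry is off here
Step 9 is the first one off; corrected, x = -61264.

step 9, x = -61264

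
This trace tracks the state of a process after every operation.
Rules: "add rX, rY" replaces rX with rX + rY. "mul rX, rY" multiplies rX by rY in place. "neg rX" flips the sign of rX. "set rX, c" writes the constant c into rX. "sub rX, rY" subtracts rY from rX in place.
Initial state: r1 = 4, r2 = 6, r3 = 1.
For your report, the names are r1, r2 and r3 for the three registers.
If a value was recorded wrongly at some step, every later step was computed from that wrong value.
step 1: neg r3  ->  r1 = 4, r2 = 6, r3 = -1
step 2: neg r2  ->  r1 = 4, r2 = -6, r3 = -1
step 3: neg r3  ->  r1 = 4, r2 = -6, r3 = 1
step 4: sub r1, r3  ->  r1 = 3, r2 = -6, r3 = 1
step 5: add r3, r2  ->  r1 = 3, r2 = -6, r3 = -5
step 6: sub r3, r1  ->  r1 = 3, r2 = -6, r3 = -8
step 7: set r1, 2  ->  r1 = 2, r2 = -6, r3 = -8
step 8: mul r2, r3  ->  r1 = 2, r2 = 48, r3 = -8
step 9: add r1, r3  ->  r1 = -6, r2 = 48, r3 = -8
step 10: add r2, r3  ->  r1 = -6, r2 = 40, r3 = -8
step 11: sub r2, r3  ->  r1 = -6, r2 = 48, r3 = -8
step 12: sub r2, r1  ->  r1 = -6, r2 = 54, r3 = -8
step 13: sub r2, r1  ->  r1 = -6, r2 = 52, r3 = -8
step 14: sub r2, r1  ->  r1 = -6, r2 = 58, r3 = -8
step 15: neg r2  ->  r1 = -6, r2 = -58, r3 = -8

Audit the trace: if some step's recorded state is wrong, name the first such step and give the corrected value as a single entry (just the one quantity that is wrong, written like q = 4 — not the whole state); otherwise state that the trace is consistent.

step 13, r2 = 60

Step 1: r3 = -(1) = -1 — checks out.
Step 2: r2 = -(6) = -6 — exactly as logged.
Step 3: r3 = -(-1) = 1 — confirmed correct.
Step 4: r1 = 4 - 1 = 3 — verified.
Step 5: r3 = 1 + -6 = -5 — same as recorded.
Step 6: r3 = -5 - 3 = -8 — matches.
Step 7: r1 = 2 — checks out.
Step 8: r2 = -6 * -8 = 48 — matches.
Step 9: r1 = 2 + -8 = -6 — consistent with the trace.
Step 10: r2 = 48 + -8 = 40 — checks out.
Step 11: r2 = 40 - -8 = 48 — verified.
Step 12: r2 = 48 - -6 = 54 — verified.
Step 13: r2 = 54 - -6 = 60 — the trace has a different value.
The audit stops at step 13: the recorded entry is wrong and should be r2 = 60.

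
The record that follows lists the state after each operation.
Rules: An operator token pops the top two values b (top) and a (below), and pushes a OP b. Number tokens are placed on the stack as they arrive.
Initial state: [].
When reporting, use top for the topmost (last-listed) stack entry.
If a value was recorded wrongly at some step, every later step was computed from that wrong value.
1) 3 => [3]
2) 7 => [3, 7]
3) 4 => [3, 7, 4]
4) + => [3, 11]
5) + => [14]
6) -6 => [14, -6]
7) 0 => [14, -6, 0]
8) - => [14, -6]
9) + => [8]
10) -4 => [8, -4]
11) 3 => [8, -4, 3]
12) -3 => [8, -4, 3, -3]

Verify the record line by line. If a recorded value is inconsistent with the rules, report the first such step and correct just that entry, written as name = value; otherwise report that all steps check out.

Recomputing the run from the initial state:
step 1: [3]
step 2: [3, 7]
step 3: [3, 7, 4]
step 4: [3, 11]
step 5: [14]
step 6: [14, -6]
step 7: [14, -6, 0]
step 8: [14, -6]
step 9: [8]
step 10: [8, -4]
step 11: [8, -4, 3]
step 12: [8, -4, 3, -3]
This matches the record at every step.

no error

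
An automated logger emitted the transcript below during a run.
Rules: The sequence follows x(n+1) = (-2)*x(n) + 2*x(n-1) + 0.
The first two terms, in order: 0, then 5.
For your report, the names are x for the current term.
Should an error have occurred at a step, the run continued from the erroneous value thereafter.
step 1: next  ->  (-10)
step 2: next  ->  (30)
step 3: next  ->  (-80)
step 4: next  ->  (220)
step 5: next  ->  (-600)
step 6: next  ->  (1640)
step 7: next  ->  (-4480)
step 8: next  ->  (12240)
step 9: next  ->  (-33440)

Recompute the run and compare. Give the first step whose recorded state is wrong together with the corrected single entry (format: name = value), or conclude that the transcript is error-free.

Step 1: x = -2*(5) + (2)*(0) + (0) = -10 — confirmed correct.
Step 2: x = -2*(-10) + (2)*(5) + (0) = 30 — confirmed correct.
Step 3: x = -2*(30) + (2)*(-10) + (0) = -80 — same as recorded.
Step 4: x = -2*(-80) + (2)*(30) + (0) = 220 — verified.
Step 5: x = -2*(220) + (2)*(-80) + (0) = -600 — checks out.
Step 6: x = -2*(-600) + (2)*(220) + (0) = 1640 — matches.
Step 7: x = -2*(1640) + (2)*(-600) + (0) = -4480 — verified.
Step 8: x = -2*(-4480) + (2)*(1640) + (0) = 12240 — verified.
Step 9: x = -2*(12240) + (2)*(-4480) + (0) = -33440 — confirmed correct.
The recomputation confirms every line.

no error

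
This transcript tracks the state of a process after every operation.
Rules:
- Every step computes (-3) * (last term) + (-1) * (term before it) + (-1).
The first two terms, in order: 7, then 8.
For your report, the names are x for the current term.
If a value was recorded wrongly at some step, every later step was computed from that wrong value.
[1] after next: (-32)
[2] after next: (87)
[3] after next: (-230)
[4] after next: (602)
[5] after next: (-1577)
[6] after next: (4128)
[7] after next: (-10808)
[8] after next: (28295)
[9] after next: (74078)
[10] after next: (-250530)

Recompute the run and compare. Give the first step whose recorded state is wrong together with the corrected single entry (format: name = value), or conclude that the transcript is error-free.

step 9, x = -74078

1. x = -3*(8) + (-1)*(7) + (-1) = -32 (exactly as logged)
2. x = -3*(-32) + (-1)*(8) + (-1) = 87 (matches)
3. x = -3*(87) + (-1)*(-32) + (-1) = -230 (exactly as logged)
4. x = -3*(-230) + (-1)*(87) + (-1) = 602 (consistent with the transcript)
5. x = -3*(602) + (-1)*(-230) + (-1) = -1577 (verified)
6. x = -3*(-1577) + (-1)*(602) + (-1) = 4128 (confirmed correct)
7. x = -3*(4128) + (-1)*(-1577) + (-1) = -10808 (in agreement)
8. x = -3*(-10808) + (-1)*(4128) + (-1) = 28295 (checks out)
9. x = -3*(28295) + (-1)*(-10808) + (-1) = -74078 (first mismatch against the transcript)
Step 9 is the first one off; corrected, x = -74078.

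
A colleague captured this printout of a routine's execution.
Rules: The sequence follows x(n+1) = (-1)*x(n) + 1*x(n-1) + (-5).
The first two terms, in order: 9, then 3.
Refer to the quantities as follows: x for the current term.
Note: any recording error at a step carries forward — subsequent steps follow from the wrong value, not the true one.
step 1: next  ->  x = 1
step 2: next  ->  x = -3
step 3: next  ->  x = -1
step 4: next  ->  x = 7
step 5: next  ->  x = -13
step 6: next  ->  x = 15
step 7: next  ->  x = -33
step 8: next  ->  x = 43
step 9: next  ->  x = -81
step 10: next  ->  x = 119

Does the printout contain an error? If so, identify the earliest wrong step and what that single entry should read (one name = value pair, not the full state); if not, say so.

step 4, x = -7

Recomputing the run from the initial state:
step 1: x = 1
step 2: x = -3
step 3: x = -1
step 4: x = -7
step 5: x = 1
step 6: x = -13
step 7: x = 9
step 8: x = -27
step 9: x = 31
step 10: x = -63
The first disagreement with the printout is at step 4, where the value should be x = -7.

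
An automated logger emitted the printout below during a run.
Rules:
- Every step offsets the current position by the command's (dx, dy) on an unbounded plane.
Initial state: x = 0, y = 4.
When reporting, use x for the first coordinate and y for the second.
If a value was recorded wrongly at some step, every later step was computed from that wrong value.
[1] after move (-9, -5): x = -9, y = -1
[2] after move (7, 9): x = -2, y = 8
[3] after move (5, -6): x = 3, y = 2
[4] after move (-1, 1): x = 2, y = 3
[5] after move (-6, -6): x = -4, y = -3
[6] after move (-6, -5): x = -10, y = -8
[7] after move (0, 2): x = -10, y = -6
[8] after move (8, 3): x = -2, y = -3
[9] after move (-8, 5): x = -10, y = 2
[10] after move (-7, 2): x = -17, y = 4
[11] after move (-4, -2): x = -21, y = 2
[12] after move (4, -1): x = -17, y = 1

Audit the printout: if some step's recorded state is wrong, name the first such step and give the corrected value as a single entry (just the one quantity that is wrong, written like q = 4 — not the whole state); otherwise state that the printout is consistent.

no error

Recomputing the run from the initial state:
step 1: x = -9, y = -1
step 2: x = -2, y = 8
step 3: x = 3, y = 2
step 4: x = 2, y = 3
step 5: x = -4, y = -3
step 6: x = -10, y = -8
step 7: x = -10, y = -6
step 8: x = -2, y = -3
step 9: x = -10, y = 2
step 10: x = -17, y = 4
step 11: x = -21, y = 2
step 12: x = -17, y = 1
This matches the printout at every step.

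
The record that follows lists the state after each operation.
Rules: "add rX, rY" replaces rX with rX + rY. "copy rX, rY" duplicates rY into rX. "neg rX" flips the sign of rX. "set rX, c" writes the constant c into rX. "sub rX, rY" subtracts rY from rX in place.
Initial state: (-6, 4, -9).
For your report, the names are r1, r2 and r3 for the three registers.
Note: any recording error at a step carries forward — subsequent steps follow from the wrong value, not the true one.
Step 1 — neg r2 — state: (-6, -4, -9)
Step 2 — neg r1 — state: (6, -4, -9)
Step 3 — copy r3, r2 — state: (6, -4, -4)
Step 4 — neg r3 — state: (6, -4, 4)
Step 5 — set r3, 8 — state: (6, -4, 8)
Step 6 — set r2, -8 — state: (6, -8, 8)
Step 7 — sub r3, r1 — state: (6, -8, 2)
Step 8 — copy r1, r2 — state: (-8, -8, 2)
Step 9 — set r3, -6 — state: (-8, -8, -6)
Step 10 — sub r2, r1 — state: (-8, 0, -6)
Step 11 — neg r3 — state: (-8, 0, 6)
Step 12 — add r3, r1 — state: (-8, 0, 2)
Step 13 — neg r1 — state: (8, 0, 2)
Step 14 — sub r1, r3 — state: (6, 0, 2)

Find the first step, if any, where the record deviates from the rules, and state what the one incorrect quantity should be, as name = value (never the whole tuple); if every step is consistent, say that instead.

step 1: r2 = -(4) = -4 -> consistent with the record
step 2: r1 = -(-6) = 6 -> agrees with the record
step 3: r3 = -4 -> consistent with the record
step 4: r3 = -(-4) = 4 -> consistent with the record
step 5: r3 = 8 -> no discrepancy
step 6: r2 = -8 -> in agreement
step 7: r3 = 8 - 6 = 2 -> checks out
step 8: r1 = -8 -> exactly as logged
step 9: r3 = -6 -> consistent with the record
step 10: r2 = -8 - -8 = 0 -> no discrepancy
step 11: r3 = -(-6) = 6 -> consistent with the record
step 12: r3 = 6 + -8 = -2 -> this is not what the record shows
First incorrect step: 12; the correct value is r3 = -2.

step 12, r3 = -2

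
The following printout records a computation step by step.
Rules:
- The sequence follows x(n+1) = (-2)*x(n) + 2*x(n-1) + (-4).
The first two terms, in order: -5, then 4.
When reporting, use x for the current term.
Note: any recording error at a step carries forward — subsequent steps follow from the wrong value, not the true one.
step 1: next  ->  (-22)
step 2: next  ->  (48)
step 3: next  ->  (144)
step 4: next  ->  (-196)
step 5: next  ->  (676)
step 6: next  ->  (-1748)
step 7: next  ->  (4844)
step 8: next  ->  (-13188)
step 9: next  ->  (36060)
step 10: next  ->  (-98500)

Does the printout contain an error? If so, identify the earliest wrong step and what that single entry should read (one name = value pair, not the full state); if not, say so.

Recomputing the run from the initial state:
step 1: x = -22
step 2: x = 48
step 3: x = -144
step 4: x = 380
step 5: x = -1052
step 6: x = 2860
step 7: x = -7828
step 8: x = 21372
step 9: x = -58404
step 10: x = 159548
The first disagreement with the printout is at step 3, where the value should be x = -144.

step 3, x = -144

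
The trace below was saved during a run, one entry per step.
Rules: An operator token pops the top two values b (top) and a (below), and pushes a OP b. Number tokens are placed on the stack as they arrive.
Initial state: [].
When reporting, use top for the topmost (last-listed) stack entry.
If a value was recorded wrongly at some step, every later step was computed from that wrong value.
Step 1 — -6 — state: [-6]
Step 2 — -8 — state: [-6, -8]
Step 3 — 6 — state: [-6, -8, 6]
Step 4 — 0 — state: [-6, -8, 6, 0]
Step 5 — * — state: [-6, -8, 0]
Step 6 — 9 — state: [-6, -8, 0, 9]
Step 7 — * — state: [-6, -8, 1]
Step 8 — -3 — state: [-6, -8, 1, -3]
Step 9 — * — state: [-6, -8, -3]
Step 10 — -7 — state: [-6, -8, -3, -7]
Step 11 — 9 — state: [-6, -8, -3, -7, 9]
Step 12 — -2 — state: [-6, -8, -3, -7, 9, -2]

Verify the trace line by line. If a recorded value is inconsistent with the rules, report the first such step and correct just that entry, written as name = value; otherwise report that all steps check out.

Recomputing the run from the initial state:
step 1: [-6]
step 2: [-6, -8]
step 3: [-6, -8, 6]
step 4: [-6, -8, 6, 0]
step 5: [-6, -8, 0]
step 6: [-6, -8, 0, 9]
step 7: [-6, -8, 0]
step 8: [-6, -8, 0, -3]
step 9: [-6, -8, 0]
step 10: [-6, -8, 0, -7]
step 11: [-6, -8, 0, -7, 9]
step 12: [-6, -8, 0, -7, 9, -2]
The first disagreement with the trace is at step 7, where the value should be top = 0.

step 7, top = 0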